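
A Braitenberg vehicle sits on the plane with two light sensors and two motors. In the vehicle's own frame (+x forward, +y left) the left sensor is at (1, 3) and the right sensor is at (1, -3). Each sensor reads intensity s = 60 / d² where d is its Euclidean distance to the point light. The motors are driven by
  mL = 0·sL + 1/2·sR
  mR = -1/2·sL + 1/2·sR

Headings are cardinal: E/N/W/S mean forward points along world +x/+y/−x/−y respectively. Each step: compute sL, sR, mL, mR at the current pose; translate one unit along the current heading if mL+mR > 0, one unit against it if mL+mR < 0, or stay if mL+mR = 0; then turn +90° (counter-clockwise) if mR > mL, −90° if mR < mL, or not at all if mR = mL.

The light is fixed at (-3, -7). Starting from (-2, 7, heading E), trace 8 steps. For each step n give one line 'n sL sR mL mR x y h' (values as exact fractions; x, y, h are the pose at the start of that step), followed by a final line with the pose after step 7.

0 60/293 12/25 6/25 1008/7325 -2 7 E
1 30/97 6/17 3/17 36/1649 -1 7 S
2 60/101 60/257 30/257 -4680/25957 -1 6 W
3 15/49 15/58 15/116 -135/5684 0 6 N
4 12/61 60/137 30/137 1008/8357 0 7 E
5 30/109 6/17 3/17 72/1853 1 7 S
6 60/109 12/53 6/53 -936/5777 1 6 W
7 3/10 3/13 3/26 -9/260 2 6 N
final 2 7 E

n=0: pose=(-2,7,E); sL=60/293, sR=12/25; mL=6/25, mR=1008/7325; mL+mR=2766/7325 → advance +1; mR−mL=-30/293 → turn -1·90°
n=1: pose=(-1,7,S); sL=30/97, sR=6/17; mL=3/17, mR=36/1649; mL+mR=327/1649 → advance +1; mR−mL=-15/97 → turn -1·90°
n=2: pose=(-1,6,W); sL=60/101, sR=60/257; mL=30/257, mR=-4680/25957; mL+mR=-1650/25957 → advance -1; mR−mL=-30/101 → turn -1·90°
n=3: pose=(0,6,N); sL=15/49, sR=15/58; mL=15/116, mR=-135/5684; mL+mR=150/1421 → advance +1; mR−mL=-15/98 → turn -1·90°
n=4: pose=(0,7,E); sL=12/61, sR=60/137; mL=30/137, mR=1008/8357; mL+mR=2838/8357 → advance +1; mR−mL=-6/61 → turn -1·90°
n=5: pose=(1,7,S); sL=30/109, sR=6/17; mL=3/17, mR=72/1853; mL+mR=399/1853 → advance +1; mR−mL=-15/109 → turn -1·90°
n=6: pose=(1,6,W); sL=60/109, sR=12/53; mL=6/53, mR=-936/5777; mL+mR=-282/5777 → advance -1; mR−mL=-30/109 → turn -1·90°
n=7: pose=(2,6,N); sL=3/10, sR=3/13; mL=3/26, mR=-9/260; mL+mR=21/260 → advance +1; mR−mL=-3/20 → turn -1·90°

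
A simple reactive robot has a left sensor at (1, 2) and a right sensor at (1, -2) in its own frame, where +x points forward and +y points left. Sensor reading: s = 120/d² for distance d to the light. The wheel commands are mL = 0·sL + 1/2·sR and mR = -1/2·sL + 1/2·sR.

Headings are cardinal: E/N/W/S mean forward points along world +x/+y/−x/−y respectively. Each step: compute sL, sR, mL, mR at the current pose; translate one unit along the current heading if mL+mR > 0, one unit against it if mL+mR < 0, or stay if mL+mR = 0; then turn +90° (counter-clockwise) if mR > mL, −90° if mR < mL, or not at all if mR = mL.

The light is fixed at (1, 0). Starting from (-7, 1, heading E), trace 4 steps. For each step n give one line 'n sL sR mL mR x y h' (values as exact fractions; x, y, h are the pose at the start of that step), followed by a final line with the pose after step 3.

0 60/29 12/5 6/5 24/145 -7 1 E
1 24/5 40/27 20/27 -224/135 -6 1 S
2 15/8 3/2 3/4 -3/16 -6 2 W
3 120/109 8/3 4/3 256/327 -7 2 N
final -7 3 E

n=0: pose=(-7,1,E); sL=60/29, sR=12/5; mL=6/5, mR=24/145; mL+mR=198/145 → advance +1; mR−mL=-30/29 → turn -1·90°
n=1: pose=(-6,1,S); sL=24/5, sR=40/27; mL=20/27, mR=-224/135; mL+mR=-124/135 → advance -1; mR−mL=-12/5 → turn -1·90°
n=2: pose=(-6,2,W); sL=15/8, sR=3/2; mL=3/4, mR=-3/16; mL+mR=9/16 → advance +1; mR−mL=-15/16 → turn -1·90°
n=3: pose=(-7,2,N); sL=120/109, sR=8/3; mL=4/3, mR=256/327; mL+mR=692/327 → advance +1; mR−mL=-60/109 → turn -1·90°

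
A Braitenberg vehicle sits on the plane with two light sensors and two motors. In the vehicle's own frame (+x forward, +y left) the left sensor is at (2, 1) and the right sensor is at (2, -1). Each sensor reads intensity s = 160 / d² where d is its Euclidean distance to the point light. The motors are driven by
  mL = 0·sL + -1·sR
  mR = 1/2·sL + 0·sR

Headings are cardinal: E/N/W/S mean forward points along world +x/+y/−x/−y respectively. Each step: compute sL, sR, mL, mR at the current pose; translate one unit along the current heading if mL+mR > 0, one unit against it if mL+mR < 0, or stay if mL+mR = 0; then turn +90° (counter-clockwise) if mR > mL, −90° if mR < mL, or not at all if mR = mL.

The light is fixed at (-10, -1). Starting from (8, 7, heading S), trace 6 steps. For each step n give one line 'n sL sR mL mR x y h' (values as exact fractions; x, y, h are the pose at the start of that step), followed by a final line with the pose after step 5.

0 160/397 32/65 -32/65 80/397 8 7 S
1 8/25 10/29 -10/29 4/25 8 8 E
2 160/377 32/89 -32/89 80/377 7 8 N
3 80/137 80/153 -80/153 40/137 7 7 W
4 160/397 32/65 -32/65 80/397 8 7 S
5 8/25 10/29 -10/29 4/25 8 8 E
final 7 8 N

n=0: pose=(8,7,S); sL=160/397, sR=32/65; mL=-32/65, mR=80/397; mL+mR=-7504/25805 → advance -1; mR−mL=17904/25805 → turn +1·90°
n=1: pose=(8,8,E); sL=8/25, sR=10/29; mL=-10/29, mR=4/25; mL+mR=-134/725 → advance -1; mR−mL=366/725 → turn +1·90°
n=2: pose=(7,8,N); sL=160/377, sR=32/89; mL=-32/89, mR=80/377; mL+mR=-4944/33553 → advance -1; mR−mL=19184/33553 → turn +1·90°
n=3: pose=(7,7,W); sL=80/137, sR=80/153; mL=-80/153, mR=40/137; mL+mR=-4840/20961 → advance -1; mR−mL=17080/20961 → turn +1·90°
n=4: pose=(8,7,S); sL=160/397, sR=32/65; mL=-32/65, mR=80/397; mL+mR=-7504/25805 → advance -1; mR−mL=17904/25805 → turn +1·90°
n=5: pose=(8,8,E); sL=8/25, sR=10/29; mL=-10/29, mR=4/25; mL+mR=-134/725 → advance -1; mR−mL=366/725 → turn +1·90°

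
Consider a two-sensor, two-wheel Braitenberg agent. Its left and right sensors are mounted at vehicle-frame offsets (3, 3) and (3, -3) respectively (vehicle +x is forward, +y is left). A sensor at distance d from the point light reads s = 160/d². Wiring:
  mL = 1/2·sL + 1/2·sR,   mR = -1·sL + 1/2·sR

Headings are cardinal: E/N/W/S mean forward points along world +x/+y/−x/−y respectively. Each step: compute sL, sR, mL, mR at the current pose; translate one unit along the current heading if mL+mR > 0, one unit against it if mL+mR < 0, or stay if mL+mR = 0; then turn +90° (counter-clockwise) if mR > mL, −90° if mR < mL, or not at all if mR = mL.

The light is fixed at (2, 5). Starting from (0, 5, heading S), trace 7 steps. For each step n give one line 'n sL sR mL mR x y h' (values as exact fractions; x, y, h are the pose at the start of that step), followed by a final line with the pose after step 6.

n=0: pose=(0,5,S); sL=16, sR=80/17; mL=176/17, mR=-232/17; mL+mR=-56/17 → advance -1; mR−mL=-24 → turn -1·90°
n=1: pose=(0,6,W); sL=160/29, sR=160/41; mL=5600/1189, mR=-4240/1189; mL+mR=1360/1189 → advance +1; mR−mL=-240/29 → turn -1·90°
n=2: pose=(-1,6,N); sL=40/13, sR=10; mL=85/13, mR=25/13; mL+mR=110/13 → advance +1; mR−mL=-60/13 → turn -1·90°
n=3: pose=(-1,7,E); sL=32/5, sR=160; mL=416/5, mR=368/5; mL+mR=784/5 → advance +1; mR−mL=-48/5 → turn -1·90°
n=4: pose=(0,7,S); sL=80, sR=80/13; mL=560/13, mR=-1000/13; mL+mR=-440/13 → advance -1; mR−mL=-120 → turn -1·90°
n=5: pose=(0,8,W); sL=32/5, sR=160/61; mL=1376/305, mR=-1552/305; mL+mR=-176/305 → advance -1; mR−mL=-48/5 → turn -1·90°
n=6: pose=(1,8,N); sL=40/13, sR=4; mL=46/13, mR=-14/13; mL+mR=32/13 → advance +1; mR−mL=-60/13 → turn -1·90°

0 16 80/17 176/17 -232/17 0 5 S
1 160/29 160/41 5600/1189 -4240/1189 0 6 W
2 40/13 10 85/13 25/13 -1 6 N
3 32/5 160 416/5 368/5 -1 7 E
4 80 80/13 560/13 -1000/13 0 7 S
5 32/5 160/61 1376/305 -1552/305 0 8 W
6 40/13 4 46/13 -14/13 1 8 N
final 1 9 E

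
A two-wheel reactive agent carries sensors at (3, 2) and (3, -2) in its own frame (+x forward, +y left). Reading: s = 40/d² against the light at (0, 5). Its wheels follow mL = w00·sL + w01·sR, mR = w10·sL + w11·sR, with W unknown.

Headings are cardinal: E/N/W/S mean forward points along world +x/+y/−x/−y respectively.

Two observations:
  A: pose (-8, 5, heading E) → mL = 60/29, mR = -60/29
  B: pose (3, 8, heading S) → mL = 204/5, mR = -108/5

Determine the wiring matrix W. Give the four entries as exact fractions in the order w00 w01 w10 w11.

1/2 1 -1 -1/2

obs A: pose=(-8,5,E) → sL=40/29, sR=40/29, mL=60/29, mR=-60/29
obs B: pose=(3,8,S) → sL=8/5, sR=40, mL=204/5, mR=-108/5
sensor matrix S = [[40/29, 40/29], [8/5, 40]]; det S = 1536/29
solve [mL_A; mL_B] = S·[w00; w01] and [mR_A; mR_B] = S·[w10; w11]:
  w00 = 1/2, w01 = 1, w10 = -1, w11 = -1/2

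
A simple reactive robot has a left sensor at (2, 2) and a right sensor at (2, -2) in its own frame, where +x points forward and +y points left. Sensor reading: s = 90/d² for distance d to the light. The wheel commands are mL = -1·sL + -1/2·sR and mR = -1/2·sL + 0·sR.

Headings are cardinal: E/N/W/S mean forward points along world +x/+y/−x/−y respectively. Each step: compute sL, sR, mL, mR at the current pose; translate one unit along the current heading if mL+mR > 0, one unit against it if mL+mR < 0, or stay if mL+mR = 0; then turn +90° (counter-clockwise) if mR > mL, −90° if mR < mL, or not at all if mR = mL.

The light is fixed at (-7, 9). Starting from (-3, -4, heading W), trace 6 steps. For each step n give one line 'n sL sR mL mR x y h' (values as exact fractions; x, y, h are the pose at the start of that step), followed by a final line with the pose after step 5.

n=0: pose=(-3,-4,W); sL=90/229, sR=18/25; mL=-4311/5725, mR=-45/229; mL+mR=-5436/5725 → advance -1; mR−mL=3186/5725 → turn +1·90°
n=1: pose=(-2,-4,S); sL=45/137, sR=5/13; mL=-1855/3562, mR=-45/274; mL+mR=-1220/1781 → advance -1; mR−mL=635/1781 → turn +1·90°
n=2: pose=(-2,-3,E); sL=90/149, sR=18/49; mL=-5751/7301, mR=-45/149; mL+mR=-7956/7301 → advance -1; mR−mL=3546/7301 → turn +1·90°
n=3: pose=(-3,-3,N); sL=45/52, sR=45/68; mL=-2115/1768, mR=-45/104; mL+mR=-360/221 → advance -1; mR−mL=675/884 → turn +1·90°
n=4: pose=(-3,-4,W); sL=90/229, sR=18/25; mL=-4311/5725, mR=-45/229; mL+mR=-5436/5725 → advance -1; mR−mL=3186/5725 → turn +1·90°
n=5: pose=(-2,-4,S); sL=45/137, sR=5/13; mL=-1855/3562, mR=-45/274; mL+mR=-1220/1781 → advance -1; mR−mL=635/1781 → turn +1·90°

0 90/229 18/25 -4311/5725 -45/229 -3 -4 W
1 45/137 5/13 -1855/3562 -45/274 -2 -4 S
2 90/149 18/49 -5751/7301 -45/149 -2 -3 E
3 45/52 45/68 -2115/1768 -45/104 -3 -3 N
4 90/229 18/25 -4311/5725 -45/229 -3 -4 W
5 45/137 5/13 -1855/3562 -45/274 -2 -4 S
final -2 -3 E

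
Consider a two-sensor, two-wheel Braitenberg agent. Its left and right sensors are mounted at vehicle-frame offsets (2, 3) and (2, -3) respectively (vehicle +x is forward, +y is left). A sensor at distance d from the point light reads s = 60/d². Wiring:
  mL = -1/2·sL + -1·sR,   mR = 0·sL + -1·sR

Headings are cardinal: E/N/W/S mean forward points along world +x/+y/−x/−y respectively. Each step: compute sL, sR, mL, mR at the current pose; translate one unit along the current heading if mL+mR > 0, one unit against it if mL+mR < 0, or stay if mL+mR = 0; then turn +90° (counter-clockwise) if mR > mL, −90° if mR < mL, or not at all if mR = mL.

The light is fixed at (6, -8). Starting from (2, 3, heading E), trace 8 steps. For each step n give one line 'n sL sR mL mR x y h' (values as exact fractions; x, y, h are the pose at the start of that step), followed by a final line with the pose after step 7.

0 3/10 15/17 -351/340 -15/17 2 3 E
1 60/233 60/173 -19170/40309 -60/173 1 3 N
2 30/49 30/109 -3105/5341 -30/109 1 2 W
3 12/13 60/113 -1458/1469 -60/113 2 2 S
4 3/10 15/17 -351/340 -15/17 2 3 E
5 60/233 60/173 -19170/40309 -60/173 1 3 N
6 30/49 30/109 -3105/5341 -30/109 1 2 W
7 12/13 60/113 -1458/1469 -60/113 2 2 S
final 2 3 E

n=0: pose=(2,3,E); sL=3/10, sR=15/17; mL=-351/340, mR=-15/17; mL+mR=-651/340 → advance -1; mR−mL=3/20 → turn +1·90°
n=1: pose=(1,3,N); sL=60/233, sR=60/173; mL=-19170/40309, mR=-60/173; mL+mR=-33150/40309 → advance -1; mR−mL=30/233 → turn +1·90°
n=2: pose=(1,2,W); sL=30/49, sR=30/109; mL=-3105/5341, mR=-30/109; mL+mR=-4575/5341 → advance -1; mR−mL=15/49 → turn +1·90°
n=3: pose=(2,2,S); sL=12/13, sR=60/113; mL=-1458/1469, mR=-60/113; mL+mR=-2238/1469 → advance -1; mR−mL=6/13 → turn +1·90°
n=4: pose=(2,3,E); sL=3/10, sR=15/17; mL=-351/340, mR=-15/17; mL+mR=-651/340 → advance -1; mR−mL=3/20 → turn +1·90°
n=5: pose=(1,3,N); sL=60/233, sR=60/173; mL=-19170/40309, mR=-60/173; mL+mR=-33150/40309 → advance -1; mR−mL=30/233 → turn +1·90°
n=6: pose=(1,2,W); sL=30/49, sR=30/109; mL=-3105/5341, mR=-30/109; mL+mR=-4575/5341 → advance -1; mR−mL=15/49 → turn +1·90°
n=7: pose=(2,2,S); sL=12/13, sR=60/113; mL=-1458/1469, mR=-60/113; mL+mR=-2238/1469 → advance -1; mR−mL=6/13 → turn +1·90°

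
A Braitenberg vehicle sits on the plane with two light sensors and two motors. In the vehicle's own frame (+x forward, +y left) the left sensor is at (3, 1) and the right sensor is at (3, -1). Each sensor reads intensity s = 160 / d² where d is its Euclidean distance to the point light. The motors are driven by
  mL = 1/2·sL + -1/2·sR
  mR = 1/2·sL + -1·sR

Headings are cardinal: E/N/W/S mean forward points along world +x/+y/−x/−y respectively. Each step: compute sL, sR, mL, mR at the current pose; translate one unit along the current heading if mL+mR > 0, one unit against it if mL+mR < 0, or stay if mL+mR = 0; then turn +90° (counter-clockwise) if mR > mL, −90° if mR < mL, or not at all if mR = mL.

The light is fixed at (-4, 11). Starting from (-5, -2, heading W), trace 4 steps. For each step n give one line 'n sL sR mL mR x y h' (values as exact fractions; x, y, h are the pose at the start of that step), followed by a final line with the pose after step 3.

n=0: pose=(-5,-2,W); sL=40/53, sR=1; mL=-13/106, mR=-33/53; mL+mR=-79/106 → advance -1; mR−mL=-1/2 → turn -1·90°
n=1: pose=(-4,-2,N); sL=160/101, sR=160/101; mL=0, mR=-80/101; mL+mR=-80/101 → advance -1; mR−mL=-80/101 → turn -1·90°
n=2: pose=(-4,-3,E); sL=80/89, sR=80/117; mL=1120/10413, mR=-2440/10413; mL+mR=-440/3471 → advance -1; mR−mL=-40/117 → turn -1·90°
n=3: pose=(-5,-3,S); sL=160/289, sR=160/293; mL=320/84677, mR=-22800/84677; mL+mR=-22480/84677 → advance -1; mR−mL=-80/293 → turn -1·90°

0 40/53 1 -13/106 -33/53 -5 -2 W
1 160/101 160/101 0 -80/101 -4 -2 N
2 80/89 80/117 1120/10413 -2440/10413 -4 -3 E
3 160/289 160/293 320/84677 -22800/84677 -5 -3 S
final -5 -2 W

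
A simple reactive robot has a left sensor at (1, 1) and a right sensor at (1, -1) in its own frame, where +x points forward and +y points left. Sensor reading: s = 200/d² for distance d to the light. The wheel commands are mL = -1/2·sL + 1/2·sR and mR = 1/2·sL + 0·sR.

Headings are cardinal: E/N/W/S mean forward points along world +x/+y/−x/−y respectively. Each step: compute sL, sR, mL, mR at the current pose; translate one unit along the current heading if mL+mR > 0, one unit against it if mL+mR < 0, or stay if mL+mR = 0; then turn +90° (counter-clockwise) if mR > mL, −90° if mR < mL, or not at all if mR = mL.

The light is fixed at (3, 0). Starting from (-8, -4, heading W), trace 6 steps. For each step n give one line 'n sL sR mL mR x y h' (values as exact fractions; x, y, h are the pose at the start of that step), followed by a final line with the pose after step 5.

0 200/169 200/153 1600/25857 100/169 -8 -4 W
1 100/73 100/97 -1200/7081 50/73 -9 -4 S
2 200/137 200/157 -2000/21509 100/137 -9 -5 E
3 5/4 50/29 55/232 5/8 -8 -5 N
4 200/169 200/153 1600/25857 100/169 -8 -4 W
5 100/73 100/97 -1200/7081 50/73 -9 -4 S
final -9 -5 E

n=0: pose=(-8,-4,W); sL=200/169, sR=200/153; mL=1600/25857, mR=100/169; mL+mR=100/153 → advance +1; mR−mL=13700/25857 → turn +1·90°
n=1: pose=(-9,-4,S); sL=100/73, sR=100/97; mL=-1200/7081, mR=50/73; mL+mR=50/97 → advance +1; mR−mL=6050/7081 → turn +1·90°
n=2: pose=(-9,-5,E); sL=200/137, sR=200/157; mL=-2000/21509, mR=100/137; mL+mR=100/157 → advance +1; mR−mL=17700/21509 → turn +1·90°
n=3: pose=(-8,-5,N); sL=5/4, sR=50/29; mL=55/232, mR=5/8; mL+mR=25/29 → advance +1; mR−mL=45/116 → turn +1·90°
n=4: pose=(-8,-4,W); sL=200/169, sR=200/153; mL=1600/25857, mR=100/169; mL+mR=100/153 → advance +1; mR−mL=13700/25857 → turn +1·90°
n=5: pose=(-9,-4,S); sL=100/73, sR=100/97; mL=-1200/7081, mR=50/73; mL+mR=50/97 → advance +1; mR−mL=6050/7081 → turn +1·90°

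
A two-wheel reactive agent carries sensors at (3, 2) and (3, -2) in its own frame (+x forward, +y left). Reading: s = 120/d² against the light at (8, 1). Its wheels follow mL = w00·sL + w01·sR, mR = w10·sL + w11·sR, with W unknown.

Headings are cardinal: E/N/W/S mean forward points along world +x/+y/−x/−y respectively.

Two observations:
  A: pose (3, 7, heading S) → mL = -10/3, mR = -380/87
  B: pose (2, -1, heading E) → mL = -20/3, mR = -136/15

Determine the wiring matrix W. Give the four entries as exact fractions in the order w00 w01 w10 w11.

-1/2 0 -1/2 -1/2

obs A: pose=(3,7,S) → sL=20/3, sR=60/29, mL=-10/3, mR=-380/87
obs B: pose=(2,-1,E) → sL=40/3, sR=24/5, mL=-20/3, mR=-136/15
sensor matrix S = [[20/3, 60/29], [40/3, 24/5]]; det S = 128/29
solve [mL_A; mL_B] = S·[w00; w01] and [mR_A; mR_B] = S·[w10; w11]:
  w00 = -1/2, w01 = 0, w10 = -1/2, w11 = -1/2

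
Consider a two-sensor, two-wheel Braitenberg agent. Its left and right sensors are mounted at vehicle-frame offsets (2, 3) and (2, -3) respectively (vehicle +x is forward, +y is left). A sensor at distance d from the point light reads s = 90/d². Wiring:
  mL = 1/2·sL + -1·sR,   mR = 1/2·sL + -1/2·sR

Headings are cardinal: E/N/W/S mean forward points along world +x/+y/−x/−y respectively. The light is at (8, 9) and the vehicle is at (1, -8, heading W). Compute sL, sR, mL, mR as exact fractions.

90/481 90/277 -30825/133237 -9180/133237

left sensor world pos  = (-1, -11); dL² = 481
right sensor world pos = (-1, -5); dR² = 277
sL = 90/481 = 90/481
sR = 90/277 = 90/277
mL = 1/2·sL + -1·sR = -30825/133237
mR = 1/2·sL + -1/2·sR = -9180/133237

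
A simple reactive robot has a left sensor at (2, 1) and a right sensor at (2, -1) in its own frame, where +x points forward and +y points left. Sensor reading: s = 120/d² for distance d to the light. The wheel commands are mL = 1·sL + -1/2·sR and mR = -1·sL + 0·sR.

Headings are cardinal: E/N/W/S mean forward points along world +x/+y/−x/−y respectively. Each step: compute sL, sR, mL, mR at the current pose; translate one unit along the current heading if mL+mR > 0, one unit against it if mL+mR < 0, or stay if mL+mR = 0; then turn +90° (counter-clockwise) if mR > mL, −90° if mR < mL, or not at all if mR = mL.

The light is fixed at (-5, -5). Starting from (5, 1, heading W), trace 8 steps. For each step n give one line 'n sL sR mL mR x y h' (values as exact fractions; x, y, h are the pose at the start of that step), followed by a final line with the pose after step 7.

0 120/89 120/113 8220/10057 -120/89 5 1 W
1 30/41 15/26 945/2132 -30/41 6 1 N
2 24/41 24/37 396/1517 -24/41 6 0 E
3 12/13 4/3 10/39 -12/13 5 0 S
4 120/89 120/113 8220/10057 -120/89 5 1 W
5 30/41 15/26 945/2132 -30/41 6 1 N
6 24/41 24/37 396/1517 -24/41 6 0 E
7 12/13 4/3 10/39 -12/13 5 0 S
final 5 1 W

n=0: pose=(5,1,W); sL=120/89, sR=120/113; mL=8220/10057, mR=-120/89; mL+mR=-60/113 → advance -1; mR−mL=-21780/10057 → turn -1·90°
n=1: pose=(6,1,N); sL=30/41, sR=15/26; mL=945/2132, mR=-30/41; mL+mR=-15/52 → advance -1; mR−mL=-2505/2132 → turn -1·90°
n=2: pose=(6,0,E); sL=24/41, sR=24/37; mL=396/1517, mR=-24/41; mL+mR=-12/37 → advance -1; mR−mL=-1284/1517 → turn -1·90°
n=3: pose=(5,0,S); sL=12/13, sR=4/3; mL=10/39, mR=-12/13; mL+mR=-2/3 → advance -1; mR−mL=-46/39 → turn -1·90°
n=4: pose=(5,1,W); sL=120/89, sR=120/113; mL=8220/10057, mR=-120/89; mL+mR=-60/113 → advance -1; mR−mL=-21780/10057 → turn -1·90°
n=5: pose=(6,1,N); sL=30/41, sR=15/26; mL=945/2132, mR=-30/41; mL+mR=-15/52 → advance -1; mR−mL=-2505/2132 → turn -1·90°
n=6: pose=(6,0,E); sL=24/41, sR=24/37; mL=396/1517, mR=-24/41; mL+mR=-12/37 → advance -1; mR−mL=-1284/1517 → turn -1·90°
n=7: pose=(5,0,S); sL=12/13, sR=4/3; mL=10/39, mR=-12/13; mL+mR=-2/3 → advance -1; mR−mL=-46/39 → turn -1·90°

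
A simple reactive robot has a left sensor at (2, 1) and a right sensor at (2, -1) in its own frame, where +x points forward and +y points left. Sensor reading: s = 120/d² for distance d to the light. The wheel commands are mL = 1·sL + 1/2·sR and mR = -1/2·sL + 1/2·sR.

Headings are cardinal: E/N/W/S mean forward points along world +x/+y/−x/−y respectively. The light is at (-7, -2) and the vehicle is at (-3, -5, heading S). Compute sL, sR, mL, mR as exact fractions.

12/5 60/17 354/85 48/85

left sensor world pos  = (-2, -7); dL² = 50
right sensor world pos = (-4, -7); dR² = 34
sL = 120/50 = 12/5
sR = 120/34 = 60/17
mL = 1·sL + 1/2·sR = 354/85
mR = -1/2·sL + 1/2·sR = 48/85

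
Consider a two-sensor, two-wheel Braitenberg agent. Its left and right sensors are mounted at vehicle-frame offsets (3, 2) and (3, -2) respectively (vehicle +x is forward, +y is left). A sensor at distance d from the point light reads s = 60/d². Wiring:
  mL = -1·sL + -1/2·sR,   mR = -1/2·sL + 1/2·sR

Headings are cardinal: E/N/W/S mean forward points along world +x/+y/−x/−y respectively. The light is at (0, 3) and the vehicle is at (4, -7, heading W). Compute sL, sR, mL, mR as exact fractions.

left sensor world pos  = (1, -9); dL² = 145
right sensor world pos = (1, -5); dR² = 65
sL = 60/145 = 12/29
sR = 60/65 = 12/13
mL = -1·sL + -1/2·sR = -330/377
mR = -1/2·sL + 1/2·sR = 96/377

12/29 12/13 -330/377 96/377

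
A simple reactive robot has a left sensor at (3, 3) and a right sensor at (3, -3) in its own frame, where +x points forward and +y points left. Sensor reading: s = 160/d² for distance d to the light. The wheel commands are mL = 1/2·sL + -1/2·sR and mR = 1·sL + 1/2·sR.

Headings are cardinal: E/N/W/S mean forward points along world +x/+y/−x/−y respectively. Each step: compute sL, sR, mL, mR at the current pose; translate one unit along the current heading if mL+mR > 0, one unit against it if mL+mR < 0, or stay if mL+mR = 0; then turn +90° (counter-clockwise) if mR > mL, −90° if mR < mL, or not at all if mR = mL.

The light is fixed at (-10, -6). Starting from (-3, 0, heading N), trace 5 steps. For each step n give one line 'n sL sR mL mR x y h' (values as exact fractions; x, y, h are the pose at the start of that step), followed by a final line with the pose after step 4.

0 160/97 160/181 6720/17557 36720/17557 -3 0 N
1 5 40/29 105/58 165/29 -3 1 W
2 160/97 32/5 -1152/485 2352/485 -4 1 S
3 80/81 16/9 -32/81 152/81 -4 0 E
4 160/97 160/181 6720/17557 36720/17557 -3 0 N
final -3 1 W

n=0: pose=(-3,0,N); sL=160/97, sR=160/181; mL=6720/17557, mR=36720/17557; mL+mR=240/97 → advance +1; mR−mL=30000/17557 → turn +1·90°
n=1: pose=(-3,1,W); sL=5, sR=40/29; mL=105/58, mR=165/29; mL+mR=15/2 → advance +1; mR−mL=225/58 → turn +1·90°
n=2: pose=(-4,1,S); sL=160/97, sR=32/5; mL=-1152/485, mR=2352/485; mL+mR=240/97 → advance +1; mR−mL=3504/485 → turn +1·90°
n=3: pose=(-4,0,E); sL=80/81, sR=16/9; mL=-32/81, mR=152/81; mL+mR=40/27 → advance +1; mR−mL=184/81 → turn +1·90°
n=4: pose=(-3,0,N); sL=160/97, sR=160/181; mL=6720/17557, mR=36720/17557; mL+mR=240/97 → advance +1; mR−mL=30000/17557 → turn +1·90°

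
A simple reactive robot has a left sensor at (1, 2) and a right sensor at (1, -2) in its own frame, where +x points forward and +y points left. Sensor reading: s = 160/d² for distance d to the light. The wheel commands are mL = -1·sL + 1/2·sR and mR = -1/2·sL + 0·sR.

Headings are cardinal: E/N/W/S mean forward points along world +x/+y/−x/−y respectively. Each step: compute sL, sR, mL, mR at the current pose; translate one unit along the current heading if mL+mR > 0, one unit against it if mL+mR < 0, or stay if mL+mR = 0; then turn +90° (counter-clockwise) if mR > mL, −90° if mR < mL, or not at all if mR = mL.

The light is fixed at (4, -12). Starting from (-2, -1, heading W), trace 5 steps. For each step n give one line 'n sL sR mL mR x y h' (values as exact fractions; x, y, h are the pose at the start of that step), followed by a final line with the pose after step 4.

n=0: pose=(-2,-1,W); sL=16/13, sR=80/109; mL=-1224/1417, mR=-8/13; mL+mR=-2096/1417 → advance -1; mR−mL=352/1417 → turn +1·90°
n=1: pose=(-1,-1,S); sL=160/109, sR=160/149; mL=-15120/16241, mR=-80/109; mL+mR=-27040/16241 → advance -1; mR−mL=3200/16241 → turn +1·90°
n=2: pose=(-1,0,E); sL=40/53, sR=40/29; mL=-100/1537, mR=-20/53; mL+mR=-680/1537 → advance -1; mR−mL=-480/1537 → turn -1·90°
n=3: pose=(-2,0,S); sL=160/137, sR=32/37; mL=-3728/5069, mR=-80/137; mL+mR=-6688/5069 → advance -1; mR−mL=768/5069 → turn +1·90°
n=4: pose=(-2,1,E); sL=16/25, sR=80/73; mL=-168/1825, mR=-8/25; mL+mR=-752/1825 → advance -1; mR−mL=-416/1825 → turn -1·90°

0 16/13 80/109 -1224/1417 -8/13 -2 -1 W
1 160/109 160/149 -15120/16241 -80/109 -1 -1 S
2 40/53 40/29 -100/1537 -20/53 -1 0 E
3 160/137 32/37 -3728/5069 -80/137 -2 0 S
4 16/25 80/73 -168/1825 -8/25 -2 1 E
final -3 1 S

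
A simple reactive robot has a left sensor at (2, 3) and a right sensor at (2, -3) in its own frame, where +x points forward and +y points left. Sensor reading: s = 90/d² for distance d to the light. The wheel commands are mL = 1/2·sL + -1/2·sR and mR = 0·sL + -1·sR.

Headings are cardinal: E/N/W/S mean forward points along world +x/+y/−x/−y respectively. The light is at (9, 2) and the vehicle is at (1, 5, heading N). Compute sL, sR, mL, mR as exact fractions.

left sensor world pos  = (-2, 7); dL² = 146
right sensor world pos = (4, 7); dR² = 50
sL = 90/146 = 45/73
sR = 90/50 = 9/5
mL = 1/2·sL + -1/2·sR = -216/365
mR = 0·sL + -1·sR = -9/5

45/73 9/5 -216/365 -9/5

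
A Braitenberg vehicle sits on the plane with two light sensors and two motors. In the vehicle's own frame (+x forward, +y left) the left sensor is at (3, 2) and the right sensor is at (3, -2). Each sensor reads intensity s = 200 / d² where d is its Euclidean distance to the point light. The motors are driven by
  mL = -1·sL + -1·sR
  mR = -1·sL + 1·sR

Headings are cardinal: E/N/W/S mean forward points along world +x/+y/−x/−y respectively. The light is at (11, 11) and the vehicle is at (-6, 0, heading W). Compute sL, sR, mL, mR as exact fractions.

left sensor world pos  = (-9, -2); dL² = 569
right sensor world pos = (-9, 2); dR² = 481
sL = 200/569 = 200/569
sR = 200/481 = 200/481
mL = -1·sL + -1·sR = -210000/273689
mR = -1·sL + 1·sR = 17600/273689

200/569 200/481 -210000/273689 17600/273689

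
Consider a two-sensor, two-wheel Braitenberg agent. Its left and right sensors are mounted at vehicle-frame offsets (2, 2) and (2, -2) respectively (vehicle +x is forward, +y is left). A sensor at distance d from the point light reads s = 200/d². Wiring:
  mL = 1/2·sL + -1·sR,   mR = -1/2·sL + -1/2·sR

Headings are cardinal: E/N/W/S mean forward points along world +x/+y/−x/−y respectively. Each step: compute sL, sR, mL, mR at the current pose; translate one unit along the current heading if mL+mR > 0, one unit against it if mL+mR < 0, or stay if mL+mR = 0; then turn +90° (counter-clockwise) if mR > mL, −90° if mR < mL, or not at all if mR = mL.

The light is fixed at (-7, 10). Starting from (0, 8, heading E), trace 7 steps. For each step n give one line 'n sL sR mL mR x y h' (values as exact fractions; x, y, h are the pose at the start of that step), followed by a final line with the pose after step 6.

n=0: pose=(0,8,E); sL=200/81, sR=200/97; mL=-6500/7857, mR=-17800/7857; mL+mR=-300/97 → advance -1; mR−mL=-11300/7857 → turn -1·90°
n=1: pose=(-1,8,S); sL=5/2, sR=25/4; mL=-5, mR=-35/8; mL+mR=-75/8 → advance -1; mR−mL=5/8 → turn +1·90°
n=2: pose=(-1,9,E); sL=40/13, sR=200/73; mL=-1140/949, mR=-2760/949; mL+mR=-300/73 → advance -1; mR−mL=-1620/949 → turn -1·90°
n=3: pose=(-2,9,S); sL=100/29, sR=100/9; mL=-2450/261, mR=-1900/261; mL+mR=-50/3 → advance -1; mR−mL=550/261 → turn +1·90°
n=4: pose=(-2,10,E); sL=200/53, sR=200/53; mL=-100/53, mR=-200/53; mL+mR=-300/53 → advance -1; mR−mL=-100/53 → turn -1·90°
n=5: pose=(-3,10,S); sL=5, sR=25; mL=-45/2, mR=-15; mL+mR=-75/2 → advance -1; mR−mL=15/2 → turn +1·90°
n=6: pose=(-3,11,E); sL=40/9, sR=200/37; mL=-1060/333, mR=-1640/333; mL+mR=-300/37 → advance -1; mR−mL=-580/333 → turn -1·90°

0 200/81 200/97 -6500/7857 -17800/7857 0 8 E
1 5/2 25/4 -5 -35/8 -1 8 S
2 40/13 200/73 -1140/949 -2760/949 -1 9 E
3 100/29 100/9 -2450/261 -1900/261 -2 9 S
4 200/53 200/53 -100/53 -200/53 -2 10 E
5 5 25 -45/2 -15 -3 10 S
6 40/9 200/37 -1060/333 -1640/333 -3 11 E
final -4 11 S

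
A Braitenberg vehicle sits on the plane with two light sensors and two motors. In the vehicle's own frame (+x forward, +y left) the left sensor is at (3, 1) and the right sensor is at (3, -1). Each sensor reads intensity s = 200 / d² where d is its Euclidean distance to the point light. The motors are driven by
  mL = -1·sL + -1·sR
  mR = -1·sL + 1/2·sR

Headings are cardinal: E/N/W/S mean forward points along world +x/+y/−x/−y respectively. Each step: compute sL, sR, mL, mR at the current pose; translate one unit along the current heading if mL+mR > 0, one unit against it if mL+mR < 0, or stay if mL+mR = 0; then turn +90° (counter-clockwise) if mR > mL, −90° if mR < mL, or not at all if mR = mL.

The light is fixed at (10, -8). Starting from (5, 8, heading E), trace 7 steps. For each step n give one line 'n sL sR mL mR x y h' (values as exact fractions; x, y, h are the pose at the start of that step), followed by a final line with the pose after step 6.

n=0: pose=(5,8,E); sL=200/293, sR=200/229; mL=-104400/67097, mR=-16500/67097; mL+mR=-120900/67097 → advance -1; mR−mL=300/229 → turn +1·90°
n=1: pose=(4,8,N); sL=20/41, sR=100/193; mL=-7960/7913, mR=-1810/7913; mL+mR=-9770/7913 → advance -1; mR−mL=150/193 → turn +1·90°
n=2: pose=(4,7,W); sL=200/277, sR=200/337; mL=-122800/93349, mR=-39700/93349; mL+mR=-162500/93349 → advance -1; mR−mL=300/337 → turn +1·90°
n=3: pose=(5,7,S); sL=5/4, sR=10/9; mL=-85/36, mR=-25/36; mL+mR=-55/18 → advance -1; mR−mL=5/3 → turn +1·90°
n=4: pose=(5,8,E); sL=200/293, sR=200/229; mL=-104400/67097, mR=-16500/67097; mL+mR=-120900/67097 → advance -1; mR−mL=300/229 → turn +1·90°
n=5: pose=(4,8,N); sL=20/41, sR=100/193; mL=-7960/7913, mR=-1810/7913; mL+mR=-9770/7913 → advance -1; mR−mL=150/193 → turn +1·90°
n=6: pose=(4,7,W); sL=200/277, sR=200/337; mL=-122800/93349, mR=-39700/93349; mL+mR=-162500/93349 → advance -1; mR−mL=300/337 → turn +1·90°

0 200/293 200/229 -104400/67097 -16500/67097 5 8 E
1 20/41 100/193 -7960/7913 -1810/7913 4 8 N
2 200/277 200/337 -122800/93349 -39700/93349 4 7 W
3 5/4 10/9 -85/36 -25/36 5 7 S
4 200/293 200/229 -104400/67097 -16500/67097 5 8 E
5 20/41 100/193 -7960/7913 -1810/7913 4 8 N
6 200/277 200/337 -122800/93349 -39700/93349 4 7 W
final 5 7 S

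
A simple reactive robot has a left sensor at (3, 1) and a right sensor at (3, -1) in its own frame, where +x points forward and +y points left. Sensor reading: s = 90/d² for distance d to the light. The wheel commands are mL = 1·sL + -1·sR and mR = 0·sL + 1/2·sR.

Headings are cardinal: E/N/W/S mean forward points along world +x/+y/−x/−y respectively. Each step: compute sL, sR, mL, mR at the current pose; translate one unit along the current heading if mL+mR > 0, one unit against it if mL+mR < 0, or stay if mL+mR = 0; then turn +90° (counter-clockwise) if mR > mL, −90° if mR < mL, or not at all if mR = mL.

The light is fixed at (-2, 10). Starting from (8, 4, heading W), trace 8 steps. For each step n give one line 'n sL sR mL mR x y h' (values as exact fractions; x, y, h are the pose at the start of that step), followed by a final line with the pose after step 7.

0 45/49 45/37 -540/1813 45/74 8 4 W
1 90/181 18/29 -648/5249 9/29 7 4 S
2 1/2 45/104 7/104 45/208 7 3 E
3 90/97 90/137 3600/13289 45/137 8 3 N
4 45/49 45/37 -540/1813 45/74 8 4 W
5 90/181 18/29 -648/5249 9/29 7 4 S
6 1/2 45/104 7/104 45/208 7 3 E
7 90/97 90/137 3600/13289 45/137 8 3 N
final 8 4 W

n=0: pose=(8,4,W); sL=45/49, sR=45/37; mL=-540/1813, mR=45/74; mL+mR=1125/3626 → advance +1; mR−mL=3285/3626 → turn +1·90°
n=1: pose=(7,4,S); sL=90/181, sR=18/29; mL=-648/5249, mR=9/29; mL+mR=981/5249 → advance +1; mR−mL=2277/5249 → turn +1·90°
n=2: pose=(7,3,E); sL=1/2, sR=45/104; mL=7/104, mR=45/208; mL+mR=59/208 → advance +1; mR−mL=31/208 → turn +1·90°
n=3: pose=(8,3,N); sL=90/97, sR=90/137; mL=3600/13289, mR=45/137; mL+mR=7965/13289 → advance +1; mR−mL=765/13289 → turn +1·90°
n=4: pose=(8,4,W); sL=45/49, sR=45/37; mL=-540/1813, mR=45/74; mL+mR=1125/3626 → advance +1; mR−mL=3285/3626 → turn +1·90°
n=5: pose=(7,4,S); sL=90/181, sR=18/29; mL=-648/5249, mR=9/29; mL+mR=981/5249 → advance +1; mR−mL=2277/5249 → turn +1·90°
n=6: pose=(7,3,E); sL=1/2, sR=45/104; mL=7/104, mR=45/208; mL+mR=59/208 → advance +1; mR−mL=31/208 → turn +1·90°
n=7: pose=(8,3,N); sL=90/97, sR=90/137; mL=3600/13289, mR=45/137; mL+mR=7965/13289 → advance +1; mR−mL=765/13289 → turn +1·90°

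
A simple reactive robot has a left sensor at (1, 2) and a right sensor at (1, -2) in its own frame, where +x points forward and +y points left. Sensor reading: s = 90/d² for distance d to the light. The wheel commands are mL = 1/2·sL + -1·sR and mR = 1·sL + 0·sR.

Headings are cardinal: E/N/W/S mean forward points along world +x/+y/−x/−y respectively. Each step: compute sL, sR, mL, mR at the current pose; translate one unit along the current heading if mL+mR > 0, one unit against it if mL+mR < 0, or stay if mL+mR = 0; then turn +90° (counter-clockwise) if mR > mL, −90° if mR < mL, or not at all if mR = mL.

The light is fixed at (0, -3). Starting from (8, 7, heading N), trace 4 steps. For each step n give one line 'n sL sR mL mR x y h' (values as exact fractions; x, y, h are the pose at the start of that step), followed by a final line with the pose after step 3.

n=0: pose=(8,7,N); sL=90/157, sR=90/221; mL=-4185/34697, mR=90/157; mL+mR=15705/34697 → advance +1; mR−mL=24075/34697 → turn +1·90°
n=1: pose=(8,8,W); sL=9/13, sR=45/109; mL=-189/2834, mR=9/13; mL+mR=1773/2834 → advance +1; mR−mL=2151/2834 → turn +1·90°
n=2: pose=(7,8,S); sL=90/181, sR=18/25; mL=-2133/4525, mR=90/181; mL+mR=117/4525 → advance +1; mR−mL=4383/4525 → turn +1·90°
n=3: pose=(7,7,E); sL=45/104, sR=45/64; mL=-405/832, mR=45/104; mL+mR=-45/832 → advance -1; mR−mL=765/832 → turn +1·90°

0 90/157 90/221 -4185/34697 90/157 8 7 N
1 9/13 45/109 -189/2834 9/13 8 8 W
2 90/181 18/25 -2133/4525 90/181 7 8 S
3 45/104 45/64 -405/832 45/104 7 7 E
final 6 7 N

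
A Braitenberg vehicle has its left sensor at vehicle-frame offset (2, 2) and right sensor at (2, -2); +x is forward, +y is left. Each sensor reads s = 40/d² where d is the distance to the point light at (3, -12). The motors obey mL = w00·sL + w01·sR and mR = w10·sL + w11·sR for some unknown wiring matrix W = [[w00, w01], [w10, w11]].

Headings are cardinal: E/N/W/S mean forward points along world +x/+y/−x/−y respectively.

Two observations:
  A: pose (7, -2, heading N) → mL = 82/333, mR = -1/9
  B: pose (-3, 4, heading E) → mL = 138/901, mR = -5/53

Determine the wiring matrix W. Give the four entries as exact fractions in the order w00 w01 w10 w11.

obs A: pose=(7,-2,N) → sL=10/37, sR=2/9, mL=82/333, mR=-1/9
obs B: pose=(-3,4,E) → sL=2/17, sR=10/53, mL=138/901, mR=-5/53
sensor matrix S = [[10/37, 2/9], [2/17, 10/53]]; det S = 7456/300033
solve [mL_A; mL_B] = S·[w00; w01] and [mR_A; mR_B] = S·[w10; w11]:
  w00 = 1/2, w01 = 1/2, w10 = 0, w11 = -1/2

1/2 1/2 0 -1/2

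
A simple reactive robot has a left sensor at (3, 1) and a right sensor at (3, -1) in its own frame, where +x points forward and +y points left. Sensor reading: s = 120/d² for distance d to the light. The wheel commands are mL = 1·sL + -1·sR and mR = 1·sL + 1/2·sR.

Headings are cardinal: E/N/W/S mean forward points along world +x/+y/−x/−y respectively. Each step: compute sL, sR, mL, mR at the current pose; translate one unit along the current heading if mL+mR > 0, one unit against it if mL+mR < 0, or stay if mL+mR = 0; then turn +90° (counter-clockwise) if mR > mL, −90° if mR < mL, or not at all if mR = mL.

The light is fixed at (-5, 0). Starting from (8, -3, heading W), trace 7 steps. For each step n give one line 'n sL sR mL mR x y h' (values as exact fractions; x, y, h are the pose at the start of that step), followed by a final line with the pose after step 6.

0 30/29 15/13 -45/377 1215/754 8 -3 W
1 24/41 120/157 -1152/6437 6228/6437 7 -3 S
2 20/39 12/25 32/975 734/975 7 -4 E
3 24/29 120/197 1248/5713 6468/5713 8 -4 N
4 30/29 15/13 -45/377 1215/754 8 -3 W
5 24/41 120/157 -1152/6437 6228/6437 7 -3 S
6 20/39 12/25 32/975 734/975 7 -4 E
final 8 -4 N

n=0: pose=(8,-3,W); sL=30/29, sR=15/13; mL=-45/377, mR=1215/754; mL+mR=1125/754 → advance +1; mR−mL=45/26 → turn +1·90°
n=1: pose=(7,-3,S); sL=24/41, sR=120/157; mL=-1152/6437, mR=6228/6437; mL+mR=5076/6437 → advance +1; mR−mL=180/157 → turn +1·90°
n=2: pose=(7,-4,E); sL=20/39, sR=12/25; mL=32/975, mR=734/975; mL+mR=766/975 → advance +1; mR−mL=18/25 → turn +1·90°
n=3: pose=(8,-4,N); sL=24/29, sR=120/197; mL=1248/5713, mR=6468/5713; mL+mR=7716/5713 → advance +1; mR−mL=180/197 → turn +1·90°
n=4: pose=(8,-3,W); sL=30/29, sR=15/13; mL=-45/377, mR=1215/754; mL+mR=1125/754 → advance +1; mR−mL=45/26 → turn +1·90°
n=5: pose=(7,-3,S); sL=24/41, sR=120/157; mL=-1152/6437, mR=6228/6437; mL+mR=5076/6437 → advance +1; mR−mL=180/157 → turn +1·90°
n=6: pose=(7,-4,E); sL=20/39, sR=12/25; mL=32/975, mR=734/975; mL+mR=766/975 → advance +1; mR−mL=18/25 → turn +1·90°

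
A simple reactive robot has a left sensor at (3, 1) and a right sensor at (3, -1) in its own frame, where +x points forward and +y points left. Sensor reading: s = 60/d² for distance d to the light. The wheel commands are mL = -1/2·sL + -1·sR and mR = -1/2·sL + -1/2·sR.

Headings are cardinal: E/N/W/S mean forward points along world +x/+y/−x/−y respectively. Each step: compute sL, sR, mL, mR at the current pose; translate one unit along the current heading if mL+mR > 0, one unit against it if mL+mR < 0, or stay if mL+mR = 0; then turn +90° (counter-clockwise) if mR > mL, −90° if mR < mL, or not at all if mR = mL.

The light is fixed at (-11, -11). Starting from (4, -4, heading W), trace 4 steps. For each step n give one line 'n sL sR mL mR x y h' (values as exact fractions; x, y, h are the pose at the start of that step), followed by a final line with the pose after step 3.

0 1/3 15/52 -71/156 -97/312 4 -4 W
1 12/61 60/241 -5106/14701 -3276/14701 5 -4 S
2 30/221 6/41 -1941/9061 -1278/9061 5 -3 E
3 60/317 60/377 -30330/119509 -20820/119509 4 -3 N
final 4 -4 W

n=0: pose=(4,-4,W); sL=1/3, sR=15/52; mL=-71/156, mR=-97/312; mL+mR=-239/312 → advance -1; mR−mL=15/104 → turn +1·90°
n=1: pose=(5,-4,S); sL=12/61, sR=60/241; mL=-5106/14701, mR=-3276/14701; mL+mR=-8382/14701 → advance -1; mR−mL=30/241 → turn +1·90°
n=2: pose=(5,-3,E); sL=30/221, sR=6/41; mL=-1941/9061, mR=-1278/9061; mL+mR=-3219/9061 → advance -1; mR−mL=3/41 → turn +1·90°
n=3: pose=(4,-3,N); sL=60/317, sR=60/377; mL=-30330/119509, mR=-20820/119509; mL+mR=-51150/119509 → advance -1; mR−mL=30/377 → turn +1·90°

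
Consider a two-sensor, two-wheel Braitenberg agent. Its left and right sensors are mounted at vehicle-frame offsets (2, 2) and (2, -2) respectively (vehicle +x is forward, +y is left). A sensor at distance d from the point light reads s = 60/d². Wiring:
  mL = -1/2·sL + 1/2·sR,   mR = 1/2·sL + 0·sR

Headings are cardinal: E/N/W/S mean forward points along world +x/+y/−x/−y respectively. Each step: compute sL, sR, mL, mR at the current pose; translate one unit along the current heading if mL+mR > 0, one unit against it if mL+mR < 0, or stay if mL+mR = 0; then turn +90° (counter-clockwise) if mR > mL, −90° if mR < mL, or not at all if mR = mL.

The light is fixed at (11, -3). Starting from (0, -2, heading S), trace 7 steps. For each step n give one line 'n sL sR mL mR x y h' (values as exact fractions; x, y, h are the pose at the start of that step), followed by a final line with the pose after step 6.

n=0: pose=(0,-2,S); sL=30/41, sR=6/17; mL=-132/697, mR=15/41; mL+mR=3/17 → advance +1; mR−mL=387/697 → turn +1·90°
n=1: pose=(0,-3,E); sL=12/17, sR=12/17; mL=0, mR=6/17; mL+mR=6/17 → advance +1; mR−mL=6/17 → turn +1·90°
n=2: pose=(1,-3,N); sL=15/37, sR=15/17; mL=150/629, mR=15/74; mL+mR=15/34 → advance +1; mR−mL=-45/1258 → turn -1·90°
n=3: pose=(1,-2,E); sL=60/73, sR=12/13; mL=48/949, mR=30/73; mL+mR=6/13 → advance +1; mR−mL=342/949 → turn +1·90°
n=4: pose=(2,-2,N); sL=6/13, sR=30/29; mL=108/377, mR=3/13; mL+mR=15/29 → advance +1; mR−mL=-21/377 → turn -1·90°
n=5: pose=(2,-1,E); sL=12/13, sR=60/49; mL=96/637, mR=6/13; mL+mR=30/49 → advance +1; mR−mL=198/637 → turn +1·90°
n=6: pose=(3,-1,N); sL=15/29, sR=15/13; mL=120/377, mR=15/58; mL+mR=15/26 → advance +1; mR−mL=-45/754 → turn -1·90°

0 30/41 6/17 -132/697 15/41 0 -2 S
1 12/17 12/17 0 6/17 0 -3 E
2 15/37 15/17 150/629 15/74 1 -3 N
3 60/73 12/13 48/949 30/73 1 -2 E
4 6/13 30/29 108/377 3/13 2 -2 N
5 12/13 60/49 96/637 6/13 2 -1 E
6 15/29 15/13 120/377 15/58 3 -1 N
final 3 0 E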